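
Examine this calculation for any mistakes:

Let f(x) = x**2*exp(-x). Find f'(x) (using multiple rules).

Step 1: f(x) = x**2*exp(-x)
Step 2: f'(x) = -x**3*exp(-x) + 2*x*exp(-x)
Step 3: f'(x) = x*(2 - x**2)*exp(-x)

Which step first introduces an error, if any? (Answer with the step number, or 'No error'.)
Step 2

Step 2 is incorrect due to a wrong exponent.
The step shows: -x**3*exp(-x) + 2*x*exp(-x)
The correct value should be: -x**2*exp(-x) + 2*x*exp(-x)

Explanation: The exponent 2 on x was incorrectly written as 3: the term -x**2*exp(-x) was incorrectly written as -x**3*exp(-x)
The later steps are derived from this incorrect expression, so the error originates in Step 2.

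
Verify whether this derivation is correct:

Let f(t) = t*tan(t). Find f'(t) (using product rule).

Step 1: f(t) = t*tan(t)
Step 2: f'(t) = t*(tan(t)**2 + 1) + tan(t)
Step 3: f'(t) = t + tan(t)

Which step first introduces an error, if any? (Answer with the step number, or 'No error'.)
Step 3

Step 3 is incorrect due to a dropped term.
The step shows: t + tan(t)
The correct value should be: t*tan(t)**2 + t + tan(t)

Explanation: A term was dropped: the term t*tan(t)**2 was incorrectly omitted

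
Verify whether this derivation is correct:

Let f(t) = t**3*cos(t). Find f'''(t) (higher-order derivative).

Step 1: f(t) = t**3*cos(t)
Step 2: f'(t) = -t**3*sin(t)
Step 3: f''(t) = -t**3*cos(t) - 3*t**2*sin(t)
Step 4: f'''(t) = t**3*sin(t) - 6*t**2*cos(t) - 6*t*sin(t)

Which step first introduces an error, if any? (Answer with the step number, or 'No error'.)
Step 2

Step 2 is incorrect due to a dropped term.
The step shows: -t**3*sin(t)
The correct value should be: -t**3*sin(t) + 3*t**2*cos(t)

Explanation: A term was dropped: the term 3*t**2*cos(t) was incorrectly omitted
The later steps are derived from this incorrect expression, so the error originates in Step 2.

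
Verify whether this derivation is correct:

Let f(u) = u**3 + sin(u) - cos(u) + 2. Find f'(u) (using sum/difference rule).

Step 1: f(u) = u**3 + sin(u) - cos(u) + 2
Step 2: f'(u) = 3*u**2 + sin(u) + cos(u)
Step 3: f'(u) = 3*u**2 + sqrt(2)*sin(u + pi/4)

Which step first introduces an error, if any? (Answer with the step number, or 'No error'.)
No error

All steps in this derivation are correct.
The final answer f'(u) = 3*u**2 + sqrt(2)*sin(u + pi/4) is valid.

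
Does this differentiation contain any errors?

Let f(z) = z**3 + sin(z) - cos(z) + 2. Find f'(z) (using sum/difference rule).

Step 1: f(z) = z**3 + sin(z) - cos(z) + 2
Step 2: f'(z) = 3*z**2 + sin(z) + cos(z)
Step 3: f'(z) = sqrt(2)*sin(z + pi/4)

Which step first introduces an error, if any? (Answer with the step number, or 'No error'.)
Step 3

Step 3 is incorrect due to a dropped term.
The step shows: sqrt(2)*sin(z + pi/4)
The correct value should be: 3*z**2 + sqrt(2)*sin(z + pi/4)

Explanation: A term was dropped: the term 3*z**2 was incorrectly omitted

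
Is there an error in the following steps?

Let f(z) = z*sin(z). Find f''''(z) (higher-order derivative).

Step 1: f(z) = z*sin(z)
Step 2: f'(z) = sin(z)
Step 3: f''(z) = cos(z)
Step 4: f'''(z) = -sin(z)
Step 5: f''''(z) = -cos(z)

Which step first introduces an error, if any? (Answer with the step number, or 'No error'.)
Step 2

Step 2 is incorrect due to a dropped term.
The step shows: sin(z)
The correct value should be: z*cos(z) + sin(z)

Explanation: A term was dropped: the term z*cos(z) was incorrectly omitted
The later steps are derived from this incorrect expression, so the error originates in Step 2.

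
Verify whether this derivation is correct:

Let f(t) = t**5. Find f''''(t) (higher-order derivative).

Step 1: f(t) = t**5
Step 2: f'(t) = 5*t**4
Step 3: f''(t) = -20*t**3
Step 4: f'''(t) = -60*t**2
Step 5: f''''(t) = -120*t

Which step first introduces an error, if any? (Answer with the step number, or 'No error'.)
Step 3

Step 3 is incorrect due to a sign flip.
The step shows: -20*t**3
The correct value should be: 20*t**3

Explanation: The sign of the whole expression was flipped: the term 20*t**3 was incorrectly written as -20*t**3
The later steps are derived from this incorrect expression, so the error originates in Step 3.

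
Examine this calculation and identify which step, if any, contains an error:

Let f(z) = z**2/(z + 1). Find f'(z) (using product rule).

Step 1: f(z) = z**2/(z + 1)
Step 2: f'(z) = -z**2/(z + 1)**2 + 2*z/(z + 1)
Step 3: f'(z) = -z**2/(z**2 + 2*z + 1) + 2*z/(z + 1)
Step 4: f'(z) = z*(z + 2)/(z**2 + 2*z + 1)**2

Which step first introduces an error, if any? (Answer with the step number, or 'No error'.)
Step 4

Step 4 is incorrect due to a wrong exponent.
The step shows: z*(z + 2)/(z**2 + 2*z + 1)**2
The correct value should be: z*(z + 2)/(z**2 + 2*z + 1)

Explanation: The exponent -1 on z**2 + 2*z + 1 was incorrectly written as -2: the term z*(z + 2)/(z**2 + 2*z + 1) was incorrectly written as z*(z + 2)/(z**2 + 2*z + 1)**2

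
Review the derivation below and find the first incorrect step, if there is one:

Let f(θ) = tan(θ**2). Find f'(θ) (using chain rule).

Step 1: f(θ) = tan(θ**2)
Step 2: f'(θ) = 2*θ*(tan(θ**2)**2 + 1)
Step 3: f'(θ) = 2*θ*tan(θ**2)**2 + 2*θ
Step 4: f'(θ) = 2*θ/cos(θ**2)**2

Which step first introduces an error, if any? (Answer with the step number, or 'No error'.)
No error

All steps in this derivation are correct.
The final answer f'(θ) = 2*θ/cos(θ**2)**2 is valid.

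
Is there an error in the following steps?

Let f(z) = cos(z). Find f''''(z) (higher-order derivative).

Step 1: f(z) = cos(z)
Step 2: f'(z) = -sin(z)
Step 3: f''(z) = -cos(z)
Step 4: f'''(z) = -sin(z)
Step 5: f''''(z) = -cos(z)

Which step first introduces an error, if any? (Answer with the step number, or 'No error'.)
Step 4

Step 4 is incorrect due to a sign flip.
The step shows: -sin(z)
The correct value should be: sin(z)

Explanation: The sign of the whole expression was flipped: the term sin(z) was incorrectly written as -sin(z)
The later steps are derived from this incorrect expression, so the error originates in Step 4.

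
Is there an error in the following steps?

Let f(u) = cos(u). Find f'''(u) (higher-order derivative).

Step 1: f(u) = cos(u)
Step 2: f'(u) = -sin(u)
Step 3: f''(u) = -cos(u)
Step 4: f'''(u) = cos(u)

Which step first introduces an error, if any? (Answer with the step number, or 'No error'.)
Step 4

Step 4 is incorrect due to a wrong trig function.
The step shows: cos(u)
The correct value should be: sin(u)

Explanation: sin(u) was incorrectly written as cos(u): the term sin(u) was incorrectly written as cos(u)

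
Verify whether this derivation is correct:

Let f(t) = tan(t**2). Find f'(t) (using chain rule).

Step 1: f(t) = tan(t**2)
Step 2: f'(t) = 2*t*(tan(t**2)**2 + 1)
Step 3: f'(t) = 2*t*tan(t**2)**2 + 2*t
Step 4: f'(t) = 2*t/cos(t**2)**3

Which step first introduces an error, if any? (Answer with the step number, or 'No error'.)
Step 4

Step 4 is incorrect due to a wrong exponent.
The step shows: 2*t/cos(t**2)**3
The correct value should be: 2*t/cos(t**2)**2

Explanation: The exponent -2 on cos(t**2) was incorrectly written as -3: the term 2*t/cos(t**2)**2 was incorrectly written as 2*t/cos(t**2)**3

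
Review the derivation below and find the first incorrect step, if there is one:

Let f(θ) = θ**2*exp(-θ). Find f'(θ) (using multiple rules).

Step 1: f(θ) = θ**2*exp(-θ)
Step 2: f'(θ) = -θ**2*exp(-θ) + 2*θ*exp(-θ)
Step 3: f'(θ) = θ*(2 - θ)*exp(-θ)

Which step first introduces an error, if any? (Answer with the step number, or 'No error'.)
No error

All steps in this derivation are correct.
The final answer f'(θ) = θ*(2 - θ)*exp(-θ) is valid.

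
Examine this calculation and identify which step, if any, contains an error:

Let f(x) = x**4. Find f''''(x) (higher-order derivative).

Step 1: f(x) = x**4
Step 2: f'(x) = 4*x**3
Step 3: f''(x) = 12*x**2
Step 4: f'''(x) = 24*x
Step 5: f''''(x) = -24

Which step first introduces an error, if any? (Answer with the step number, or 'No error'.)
Step 5

Step 5 is incorrect due to a sign flip.
The step shows: -24
The correct value should be: 24

Explanation: The sign of the whole expression was flipped: the term 24 was incorrectly written as -24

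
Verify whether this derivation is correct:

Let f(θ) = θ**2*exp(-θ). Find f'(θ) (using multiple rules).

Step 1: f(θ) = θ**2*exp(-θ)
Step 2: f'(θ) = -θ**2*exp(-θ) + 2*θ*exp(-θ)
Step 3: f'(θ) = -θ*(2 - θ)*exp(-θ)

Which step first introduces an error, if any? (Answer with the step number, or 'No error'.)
Step 3

Step 3 is incorrect due to a sign flip.
The step shows: -θ*(2 - θ)*exp(-θ)
The correct value should be: θ*(2 - θ)*exp(-θ)

Explanation: The sign of the whole expression was flipped: the term θ*(2 - θ)*exp(-θ) was incorrectly written as -θ*(2 - θ)*exp(-θ)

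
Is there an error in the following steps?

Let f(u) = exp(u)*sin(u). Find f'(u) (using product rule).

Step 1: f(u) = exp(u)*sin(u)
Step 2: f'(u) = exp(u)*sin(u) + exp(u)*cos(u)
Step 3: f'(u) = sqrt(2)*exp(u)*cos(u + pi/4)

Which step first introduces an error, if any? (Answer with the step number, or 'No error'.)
Step 3

Step 3 is incorrect due to a wrong trig function.
The step shows: sqrt(2)*exp(u)*cos(u + pi/4)
The correct value should be: sqrt(2)*exp(u)*sin(u + pi/4)

Explanation: sin(u + pi/4) was incorrectly written as cos(u + pi/4): the term sqrt(2)*exp(u)*sin(u + pi/4) was incorrectly written as sqrt(2)*exp(u)*cos(u + pi/4)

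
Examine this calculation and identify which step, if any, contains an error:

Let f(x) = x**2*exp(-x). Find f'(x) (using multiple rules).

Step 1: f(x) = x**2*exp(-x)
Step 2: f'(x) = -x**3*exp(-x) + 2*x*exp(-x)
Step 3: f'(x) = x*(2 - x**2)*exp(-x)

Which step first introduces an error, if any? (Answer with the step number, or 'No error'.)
Step 2

Step 2 is incorrect due to a wrong exponent.
The step shows: -x**3*exp(-x) + 2*x*exp(-x)
The correct value should be: -x**2*exp(-x) + 2*x*exp(-x)

Explanation: The exponent 2 on x was incorrectly written as 3: the term -x**2*exp(-x) was incorrectly written as -x**3*exp(-x)
The later steps are derived from this incorrect expression, so the error originates in Step 2.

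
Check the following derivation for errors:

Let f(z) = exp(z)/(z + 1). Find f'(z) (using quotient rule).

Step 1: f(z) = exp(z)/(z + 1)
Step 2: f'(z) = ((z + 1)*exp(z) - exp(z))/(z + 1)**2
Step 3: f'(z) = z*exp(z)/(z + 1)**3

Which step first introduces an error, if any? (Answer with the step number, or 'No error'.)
Step 3

Step 3 is incorrect due to a wrong exponent.
The step shows: z*exp(z)/(z + 1)**3
The correct value should be: z*exp(z)/(z + 1)**2

Explanation: The exponent -2 on z + 1 was incorrectly written as -3: the term z*exp(z)/(z + 1)**2 was incorrectly written as z*exp(z)/(z + 1)**3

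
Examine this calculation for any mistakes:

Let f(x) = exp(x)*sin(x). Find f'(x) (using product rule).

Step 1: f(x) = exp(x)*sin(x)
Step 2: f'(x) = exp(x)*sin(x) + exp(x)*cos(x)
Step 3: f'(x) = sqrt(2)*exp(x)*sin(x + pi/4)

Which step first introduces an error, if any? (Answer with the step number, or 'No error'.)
No error

All steps in this derivation are correct.
The final answer f'(x) = sqrt(2)*exp(x)*sin(x + pi/4) is valid.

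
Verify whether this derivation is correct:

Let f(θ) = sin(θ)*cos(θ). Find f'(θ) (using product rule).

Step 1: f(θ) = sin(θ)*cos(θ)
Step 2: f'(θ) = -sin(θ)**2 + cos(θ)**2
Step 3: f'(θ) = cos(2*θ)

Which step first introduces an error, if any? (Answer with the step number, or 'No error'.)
No error

All steps in this derivation are correct.
The final answer f'(θ) = cos(2*θ) is valid.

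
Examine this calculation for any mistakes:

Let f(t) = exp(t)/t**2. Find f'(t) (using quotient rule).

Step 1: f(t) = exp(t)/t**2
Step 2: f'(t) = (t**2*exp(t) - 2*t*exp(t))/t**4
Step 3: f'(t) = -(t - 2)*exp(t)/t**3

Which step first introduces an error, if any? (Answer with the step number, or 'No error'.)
Step 3

Step 3 is incorrect due to a sign flip.
The step shows: -(t - 2)*exp(t)/t**3
The correct value should be: (t - 2)*exp(t)/t**3

Explanation: The sign of the whole expression was flipped: the term (t - 2)*exp(t)/t**3 was incorrectly written as -(t - 2)*exp(t)/t**3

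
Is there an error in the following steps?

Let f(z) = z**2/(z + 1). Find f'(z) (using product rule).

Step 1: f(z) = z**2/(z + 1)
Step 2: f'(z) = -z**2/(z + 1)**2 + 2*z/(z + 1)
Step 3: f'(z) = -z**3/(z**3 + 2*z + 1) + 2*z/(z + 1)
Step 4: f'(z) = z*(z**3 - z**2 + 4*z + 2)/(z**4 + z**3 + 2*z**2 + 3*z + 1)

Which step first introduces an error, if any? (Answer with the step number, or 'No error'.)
Step 3

Step 3 is incorrect due to a wrong exponent.
The step shows: -z**3/(z**3 + 2*z + 1) + 2*z/(z + 1)
The correct value should be: -z**2/(z**2 + 2*z + 1) + 2*z/(z + 1)

Explanation: The exponent 2 on z was incorrectly written as 3: the term -z**2/(z**2 + 2*z + 1) was incorrectly written as -z**3/(z**3 + 2*z + 1)
The later steps are derived from this incorrect expression, so the error originates in Step 3.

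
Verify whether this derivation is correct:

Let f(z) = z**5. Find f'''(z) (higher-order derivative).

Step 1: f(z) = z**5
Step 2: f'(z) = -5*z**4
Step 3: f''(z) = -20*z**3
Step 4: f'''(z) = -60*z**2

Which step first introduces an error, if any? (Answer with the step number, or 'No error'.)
Step 2

Step 2 is incorrect due to a sign flip.
The step shows: -5*z**4
The correct value should be: 5*z**4

Explanation: The sign of the whole expression was flipped: the term 5*z**4 was incorrectly written as -5*z**4
The later steps are derived from this incorrect expression, so the error originates in Step 2.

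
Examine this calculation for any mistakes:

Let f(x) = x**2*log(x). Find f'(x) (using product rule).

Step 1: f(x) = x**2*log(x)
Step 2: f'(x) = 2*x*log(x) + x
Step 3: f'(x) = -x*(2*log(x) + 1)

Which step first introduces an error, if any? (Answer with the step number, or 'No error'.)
Step 3

Step 3 is incorrect due to a sign flip.
The step shows: -x*(2*log(x) + 1)
The correct value should be: x*(2*log(x) + 1)

Explanation: The sign of the whole expression was flipped: the term x*(2*log(x) + 1) was incorrectly written as -x*(2*log(x) + 1)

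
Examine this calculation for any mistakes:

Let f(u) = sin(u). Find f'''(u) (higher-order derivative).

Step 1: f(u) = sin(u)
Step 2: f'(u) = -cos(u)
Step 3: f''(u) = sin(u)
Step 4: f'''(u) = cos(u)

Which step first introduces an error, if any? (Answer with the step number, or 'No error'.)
Step 2

Step 2 is incorrect due to a sign flip.
The step shows: -cos(u)
The correct value should be: cos(u)

Explanation: The sign of the whole expression was flipped: the term cos(u) was incorrectly written as -cos(u)
The later steps are derived from this incorrect expression, so the error originates in Step 2.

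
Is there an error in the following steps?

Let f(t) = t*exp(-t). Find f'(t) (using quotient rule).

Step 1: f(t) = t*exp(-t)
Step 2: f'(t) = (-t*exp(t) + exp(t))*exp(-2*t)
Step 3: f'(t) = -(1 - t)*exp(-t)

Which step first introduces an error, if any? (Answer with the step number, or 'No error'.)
Step 3

Step 3 is incorrect due to a sign flip.
The step shows: -(1 - t)*exp(-t)
The correct value should be: (1 - t)*exp(-t)

Explanation: The sign of the whole expression was flipped: the term (1 - t)*exp(-t) was incorrectly written as -(1 - t)*exp(-t)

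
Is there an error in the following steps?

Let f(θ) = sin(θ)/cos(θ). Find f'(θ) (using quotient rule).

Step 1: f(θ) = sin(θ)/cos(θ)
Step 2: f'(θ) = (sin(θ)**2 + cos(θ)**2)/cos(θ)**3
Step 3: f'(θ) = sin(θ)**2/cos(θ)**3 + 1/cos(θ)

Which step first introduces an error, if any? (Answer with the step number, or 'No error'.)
Step 2

Step 2 is incorrect due to a wrong exponent.
The step shows: (sin(θ)**2 + cos(θ)**2)/cos(θ)**3
The correct value should be: (sin(θ)**2 + cos(θ)**2)/cos(θ)**2

Explanation: The exponent -2 on cos(θ) was incorrectly written as -3: the term (sin(θ)**2 + cos(θ)**2)/cos(θ)**2 was incorrectly written as (sin(θ)**2 + cos(θ)**2)/cos(θ)**3
The later steps are derived from this incorrect expression, so the error originates in Step 2.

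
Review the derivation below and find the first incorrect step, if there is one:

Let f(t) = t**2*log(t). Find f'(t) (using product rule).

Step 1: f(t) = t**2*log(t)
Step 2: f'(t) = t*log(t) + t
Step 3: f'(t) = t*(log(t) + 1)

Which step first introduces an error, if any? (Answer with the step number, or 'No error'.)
Step 2

Step 2 is incorrect due to a wrong coefficient.
The step shows: t*log(t) + t
The correct value should be: 2*t*log(t) + t

Explanation: The coefficient 2 was incorrectly written as 1: the term 2*t*log(t) was incorrectly written as t*log(t)
The later steps are derived from this incorrect expression, so the error originates in Step 2.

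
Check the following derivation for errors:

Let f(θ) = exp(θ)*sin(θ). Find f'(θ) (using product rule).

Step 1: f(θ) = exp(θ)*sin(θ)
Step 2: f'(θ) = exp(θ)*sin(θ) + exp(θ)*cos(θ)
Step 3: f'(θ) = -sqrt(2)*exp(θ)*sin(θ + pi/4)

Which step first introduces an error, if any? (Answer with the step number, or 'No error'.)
Step 3

Step 3 is incorrect due to a sign flip.
The step shows: -sqrt(2)*exp(θ)*sin(θ + pi/4)
The correct value should be: sqrt(2)*exp(θ)*sin(θ + pi/4)

Explanation: The sign of the whole expression was flipped: the term sqrt(2)*exp(θ)*sin(θ + pi/4) was incorrectly written as -sqrt(2)*exp(θ)*sin(θ + pi/4)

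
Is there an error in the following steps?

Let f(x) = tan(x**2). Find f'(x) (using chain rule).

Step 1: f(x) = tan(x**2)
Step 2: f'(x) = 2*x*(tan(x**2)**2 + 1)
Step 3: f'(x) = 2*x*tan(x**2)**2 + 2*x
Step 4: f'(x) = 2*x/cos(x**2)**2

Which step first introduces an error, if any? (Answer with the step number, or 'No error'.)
No error

All steps in this derivation are correct.
The final answer f'(x) = 2*x/cos(x**2)**2 is valid.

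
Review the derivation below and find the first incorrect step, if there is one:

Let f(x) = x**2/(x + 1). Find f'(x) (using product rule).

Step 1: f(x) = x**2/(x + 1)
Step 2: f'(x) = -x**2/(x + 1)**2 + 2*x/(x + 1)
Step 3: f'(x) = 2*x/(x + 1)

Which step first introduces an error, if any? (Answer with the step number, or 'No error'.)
Step 3

Step 3 is incorrect due to a dropped term.
The step shows: 2*x/(x + 1)
The correct value should be: -x**2/(x**2 + 2*x + 1) + 2*x/(x + 1)

Explanation: A term was dropped: the term -x**2/(x**2 + 2*x + 1) was incorrectly omitted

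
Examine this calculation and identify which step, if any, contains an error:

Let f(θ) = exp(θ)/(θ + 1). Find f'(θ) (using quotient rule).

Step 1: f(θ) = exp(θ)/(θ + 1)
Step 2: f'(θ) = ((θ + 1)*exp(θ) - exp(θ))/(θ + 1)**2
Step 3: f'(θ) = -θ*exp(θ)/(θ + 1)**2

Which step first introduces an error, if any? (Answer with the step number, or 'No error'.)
Step 3

Step 3 is incorrect due to a sign flip.
The step shows: -θ*exp(θ)/(θ + 1)**2
The correct value should be: θ*exp(θ)/(θ + 1)**2

Explanation: The sign of the whole expression was flipped: the term θ*exp(θ)/(θ + 1)**2 was incorrectly written as -θ*exp(θ)/(θ + 1)**2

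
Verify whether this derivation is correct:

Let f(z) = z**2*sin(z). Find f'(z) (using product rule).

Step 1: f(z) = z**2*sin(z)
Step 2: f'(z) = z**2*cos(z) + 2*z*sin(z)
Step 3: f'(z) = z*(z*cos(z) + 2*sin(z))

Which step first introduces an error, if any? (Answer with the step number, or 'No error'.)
No error

All steps in this derivation are correct.
The final answer f'(z) = z*(z*cos(z) + 2*sin(z)) is valid.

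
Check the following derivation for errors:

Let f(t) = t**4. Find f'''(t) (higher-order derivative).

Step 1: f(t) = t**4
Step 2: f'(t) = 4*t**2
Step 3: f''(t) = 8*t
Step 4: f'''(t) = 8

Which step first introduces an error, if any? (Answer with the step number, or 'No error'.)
Step 2

Step 2 is incorrect due to a wrong exponent.
The step shows: 4*t**2
The correct value should be: 4*t**3

Explanation: The exponent 3 on t was incorrectly written as 2: the term 4*t**3 was incorrectly written as 4*t**2
The later steps are derived from this incorrect expression, so the error originates in Step 2.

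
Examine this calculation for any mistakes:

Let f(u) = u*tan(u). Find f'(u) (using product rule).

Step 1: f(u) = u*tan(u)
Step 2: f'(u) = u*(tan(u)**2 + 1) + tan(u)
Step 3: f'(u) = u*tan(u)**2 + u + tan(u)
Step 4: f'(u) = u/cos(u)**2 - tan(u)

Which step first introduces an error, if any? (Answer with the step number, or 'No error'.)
Step 4

Step 4 is incorrect due to a sign flip.
The step shows: u/cos(u)**2 - tan(u)
The correct value should be: u/cos(u)**2 + tan(u)

Explanation: The sign of one term was flipped: the term tan(u) was incorrectly written as -tan(u)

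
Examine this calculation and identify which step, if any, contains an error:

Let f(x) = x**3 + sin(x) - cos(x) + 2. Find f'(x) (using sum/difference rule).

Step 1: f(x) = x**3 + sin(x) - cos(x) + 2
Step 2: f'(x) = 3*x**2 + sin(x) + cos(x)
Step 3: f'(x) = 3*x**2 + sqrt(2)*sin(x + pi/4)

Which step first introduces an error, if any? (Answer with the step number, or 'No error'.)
No error

All steps in this derivation are correct.
The final answer f'(x) = 3*x**2 + sqrt(2)*sin(x + pi/4) is valid.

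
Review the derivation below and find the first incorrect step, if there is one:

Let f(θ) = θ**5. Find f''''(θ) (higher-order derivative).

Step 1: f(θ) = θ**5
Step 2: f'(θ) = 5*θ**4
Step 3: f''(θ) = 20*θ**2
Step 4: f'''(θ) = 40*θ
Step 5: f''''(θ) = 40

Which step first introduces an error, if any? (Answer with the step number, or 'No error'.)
Step 3

Step 3 is incorrect due to a wrong exponent.
The step shows: 20*θ**2
The correct value should be: 20*θ**3

Explanation: The exponent 3 on θ was incorrectly written as 2: the term 20*θ**3 was incorrectly written as 20*θ**2
The later steps are derived from this incorrect expression, so the error originates in Step 3.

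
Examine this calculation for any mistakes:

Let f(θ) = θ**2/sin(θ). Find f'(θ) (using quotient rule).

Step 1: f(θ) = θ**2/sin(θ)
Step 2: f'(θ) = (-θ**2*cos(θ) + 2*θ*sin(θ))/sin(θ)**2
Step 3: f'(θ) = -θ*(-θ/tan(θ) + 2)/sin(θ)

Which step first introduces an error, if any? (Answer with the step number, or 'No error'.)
Step 3

Step 3 is incorrect due to a sign flip.
The step shows: -θ*(-θ/tan(θ) + 2)/sin(θ)
The correct value should be: θ*(-θ/tan(θ) + 2)/sin(θ)

Explanation: The sign of the whole expression was flipped: the term θ*(-θ/tan(θ) + 2)/sin(θ) was incorrectly written as -θ*(-θ/tan(θ) + 2)/sin(θ)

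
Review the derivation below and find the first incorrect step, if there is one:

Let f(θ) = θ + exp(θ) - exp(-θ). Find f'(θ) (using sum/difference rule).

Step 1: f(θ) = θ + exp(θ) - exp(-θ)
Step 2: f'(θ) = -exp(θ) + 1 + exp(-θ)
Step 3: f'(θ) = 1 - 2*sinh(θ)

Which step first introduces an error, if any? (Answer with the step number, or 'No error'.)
Step 2

Step 2 is incorrect due to a sign flip.
The step shows: -exp(θ) + 1 + exp(-θ)
The correct value should be: exp(θ) + 1 + exp(-θ)

Explanation: The sign of one term was flipped: the term exp(θ) was incorrectly written as -exp(θ)
The later steps are derived from this incorrect expression, so the error originates in Step 2.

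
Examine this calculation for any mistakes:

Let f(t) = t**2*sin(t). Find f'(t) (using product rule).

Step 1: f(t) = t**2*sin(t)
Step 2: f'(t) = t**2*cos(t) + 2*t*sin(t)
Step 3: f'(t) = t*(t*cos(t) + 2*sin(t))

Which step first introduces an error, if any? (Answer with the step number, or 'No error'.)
No error

All steps in this derivation are correct.
The final answer f'(t) = t*(t*cos(t) + 2*sin(t)) is valid.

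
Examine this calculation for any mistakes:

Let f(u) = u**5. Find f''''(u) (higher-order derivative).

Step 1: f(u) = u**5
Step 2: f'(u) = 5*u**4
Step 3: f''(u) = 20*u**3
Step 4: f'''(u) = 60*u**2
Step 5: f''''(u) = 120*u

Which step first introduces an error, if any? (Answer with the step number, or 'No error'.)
No error

All steps in this derivation are correct.
The final answer f''''(u) = 120*u is valid.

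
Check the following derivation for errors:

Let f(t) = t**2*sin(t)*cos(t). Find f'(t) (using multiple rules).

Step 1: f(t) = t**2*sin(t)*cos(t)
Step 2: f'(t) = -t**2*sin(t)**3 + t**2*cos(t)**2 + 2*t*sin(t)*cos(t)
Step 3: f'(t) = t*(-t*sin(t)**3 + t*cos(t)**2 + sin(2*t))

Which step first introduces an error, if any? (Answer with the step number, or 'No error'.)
Step 2

Step 2 is incorrect due to a wrong exponent.
The step shows: -t**2*sin(t)**3 + t**2*cos(t)**2 + 2*t*sin(t)*cos(t)
The correct value should be: -t**2*sin(t)**2 + t**2*cos(t)**2 + 2*t*sin(t)*cos(t)

Explanation: The exponent 2 on sin(t) was incorrectly written as 3: the term -t**2*sin(t)**2 was incorrectly written as -t**2*sin(t)**3
The later steps are derived from this incorrect expression, so the error originates in Step 2.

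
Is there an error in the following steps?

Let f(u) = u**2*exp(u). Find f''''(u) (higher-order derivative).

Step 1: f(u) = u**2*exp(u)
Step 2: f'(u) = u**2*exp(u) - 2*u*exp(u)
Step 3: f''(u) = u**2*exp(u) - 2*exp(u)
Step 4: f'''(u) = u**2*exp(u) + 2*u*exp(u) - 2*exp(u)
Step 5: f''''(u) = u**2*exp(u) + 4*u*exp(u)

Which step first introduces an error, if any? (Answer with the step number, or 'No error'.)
Step 2

Step 2 is incorrect due to a sign flip.
The step shows: u**2*exp(u) - 2*u*exp(u)
The correct value should be: u**2*exp(u) + 2*u*exp(u)

Explanation: The sign of one term was flipped: the term 2*u*exp(u) was incorrectly written as -2*u*exp(u)
The later steps are derived from this incorrect expression, so the error originates in Step 2.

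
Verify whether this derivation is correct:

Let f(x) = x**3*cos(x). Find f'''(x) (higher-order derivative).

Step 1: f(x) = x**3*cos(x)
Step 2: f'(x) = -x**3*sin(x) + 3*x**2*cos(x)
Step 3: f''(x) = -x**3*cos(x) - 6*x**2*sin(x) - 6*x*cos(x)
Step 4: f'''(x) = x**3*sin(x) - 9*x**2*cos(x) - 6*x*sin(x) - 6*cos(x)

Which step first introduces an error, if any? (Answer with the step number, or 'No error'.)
Step 3

Step 3 is incorrect due to a sign flip.
The step shows: -x**3*cos(x) - 6*x**2*sin(x) - 6*x*cos(x)
The correct value should be: -x**3*cos(x) - 6*x**2*sin(x) + 6*x*cos(x)

Explanation: The sign of one term was flipped: the term 6*x*cos(x) was incorrectly written as -6*x*cos(x)
The later steps are derived from this incorrect expression, so the error originates in Step 3.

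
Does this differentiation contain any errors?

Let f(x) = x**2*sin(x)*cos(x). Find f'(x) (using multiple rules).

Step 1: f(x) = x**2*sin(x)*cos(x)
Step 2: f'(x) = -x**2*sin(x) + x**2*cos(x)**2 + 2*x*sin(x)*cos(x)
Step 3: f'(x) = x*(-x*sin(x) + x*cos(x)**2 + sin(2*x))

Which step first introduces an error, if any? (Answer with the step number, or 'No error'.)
Step 2

Step 2 is incorrect due to a wrong exponent.
The step shows: -x**2*sin(x) + x**2*cos(x)**2 + 2*x*sin(x)*cos(x)
The correct value should be: -x**2*sin(x)**2 + x**2*cos(x)**2 + 2*x*sin(x)*cos(x)

Explanation: The exponent 2 on sin(x) was incorrectly written as 1: the term -x**2*sin(x)**2 was incorrectly written as -x**2*sin(x)
The later steps are derived from this incorrect expression, so the error originates in Step 2.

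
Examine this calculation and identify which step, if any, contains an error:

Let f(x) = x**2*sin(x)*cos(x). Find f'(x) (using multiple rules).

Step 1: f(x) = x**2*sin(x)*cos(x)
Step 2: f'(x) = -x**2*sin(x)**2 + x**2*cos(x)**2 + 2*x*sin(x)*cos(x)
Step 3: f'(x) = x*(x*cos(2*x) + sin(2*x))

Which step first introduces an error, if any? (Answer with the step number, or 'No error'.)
No error

All steps in this derivation are correct.
The final answer f'(x) = x*(x*cos(2*x) + sin(2*x)) is valid.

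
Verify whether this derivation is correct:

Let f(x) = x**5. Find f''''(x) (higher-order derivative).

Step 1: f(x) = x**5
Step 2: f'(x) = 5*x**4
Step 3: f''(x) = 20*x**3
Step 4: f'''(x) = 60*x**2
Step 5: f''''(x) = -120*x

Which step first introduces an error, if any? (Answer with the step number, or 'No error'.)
Step 5

Step 5 is incorrect due to a sign flip.
The step shows: -120*x
The correct value should be: 120*x

Explanation: The sign of the whole expression was flipped: the term 120*x was incorrectly written as -120*x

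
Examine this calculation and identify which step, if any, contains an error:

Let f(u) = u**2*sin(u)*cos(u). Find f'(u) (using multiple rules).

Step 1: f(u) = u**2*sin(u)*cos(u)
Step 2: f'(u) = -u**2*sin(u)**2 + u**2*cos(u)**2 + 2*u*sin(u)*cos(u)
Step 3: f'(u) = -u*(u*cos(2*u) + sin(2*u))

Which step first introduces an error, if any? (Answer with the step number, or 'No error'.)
Step 3

Step 3 is incorrect due to a sign flip.
The step shows: -u*(u*cos(2*u) + sin(2*u))
The correct value should be: u*(u*cos(2*u) + sin(2*u))

Explanation: The sign of the whole expression was flipped: the term u*(u*cos(2*u) + sin(2*u)) was incorrectly written as -u*(u*cos(2*u) + sin(2*u))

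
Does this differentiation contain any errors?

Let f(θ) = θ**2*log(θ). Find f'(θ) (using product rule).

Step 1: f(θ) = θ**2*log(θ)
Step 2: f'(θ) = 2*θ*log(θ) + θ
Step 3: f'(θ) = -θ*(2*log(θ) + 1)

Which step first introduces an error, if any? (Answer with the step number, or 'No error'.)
Step 3

Step 3 is incorrect due to a sign flip.
The step shows: -θ*(2*log(θ) + 1)
The correct value should be: θ*(2*log(θ) + 1)

Explanation: The sign of the whole expression was flipped: the term θ*(2*log(θ) + 1) was incorrectly written as -θ*(2*log(θ) + 1)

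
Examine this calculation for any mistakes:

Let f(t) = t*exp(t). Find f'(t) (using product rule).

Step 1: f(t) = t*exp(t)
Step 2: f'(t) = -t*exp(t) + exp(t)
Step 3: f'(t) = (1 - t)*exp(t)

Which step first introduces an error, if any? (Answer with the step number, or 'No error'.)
Step 2

Step 2 is incorrect due to a sign flip.
The step shows: -t*exp(t) + exp(t)
The correct value should be: t*exp(t) + exp(t)

Explanation: The sign of one term was flipped: the term t*exp(t) was incorrectly written as -t*exp(t)
The later steps are derived from this incorrect expression, so the error originates in Step 2.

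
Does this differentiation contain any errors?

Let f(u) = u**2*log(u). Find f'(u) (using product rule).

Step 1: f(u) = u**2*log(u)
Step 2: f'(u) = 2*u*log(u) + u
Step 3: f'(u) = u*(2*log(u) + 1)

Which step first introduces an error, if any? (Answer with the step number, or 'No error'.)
No error

All steps in this derivation are correct.
The final answer f'(u) = u*(2*log(u) + 1) is valid.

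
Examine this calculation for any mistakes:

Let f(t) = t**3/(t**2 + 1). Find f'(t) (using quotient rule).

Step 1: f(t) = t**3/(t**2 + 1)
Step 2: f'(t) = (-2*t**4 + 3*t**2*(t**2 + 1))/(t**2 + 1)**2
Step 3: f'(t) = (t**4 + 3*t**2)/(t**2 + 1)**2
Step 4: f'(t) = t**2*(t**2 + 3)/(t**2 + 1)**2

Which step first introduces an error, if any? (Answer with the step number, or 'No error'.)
No error

All steps in this derivation are correct.
The final answer f'(t) = t**2*(t**2 + 3)/(t**2 + 1)**2 is valid.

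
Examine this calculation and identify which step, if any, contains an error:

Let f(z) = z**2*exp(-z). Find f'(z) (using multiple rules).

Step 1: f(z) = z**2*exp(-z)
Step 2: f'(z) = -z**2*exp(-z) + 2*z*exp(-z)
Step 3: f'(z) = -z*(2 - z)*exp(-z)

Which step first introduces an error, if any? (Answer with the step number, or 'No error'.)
Step 3

Step 3 is incorrect due to a sign flip.
The step shows: -z*(2 - z)*exp(-z)
The correct value should be: z*(2 - z)*exp(-z)

Explanation: The sign of the whole expression was flipped: the term z*(2 - z)*exp(-z) was incorrectly written as -z*(2 - z)*exp(-z)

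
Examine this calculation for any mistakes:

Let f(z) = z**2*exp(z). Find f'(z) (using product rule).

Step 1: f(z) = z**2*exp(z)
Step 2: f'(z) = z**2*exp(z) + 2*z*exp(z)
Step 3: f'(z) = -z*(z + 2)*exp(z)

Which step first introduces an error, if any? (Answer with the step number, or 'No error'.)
Step 3

Step 3 is incorrect due to a sign flip.
The step shows: -z*(z + 2)*exp(z)
The correct value should be: z*(z + 2)*exp(z)

Explanation: The sign of the whole expression was flipped: the term z*(z + 2)*exp(z) was incorrectly written as -z*(z + 2)*exp(z)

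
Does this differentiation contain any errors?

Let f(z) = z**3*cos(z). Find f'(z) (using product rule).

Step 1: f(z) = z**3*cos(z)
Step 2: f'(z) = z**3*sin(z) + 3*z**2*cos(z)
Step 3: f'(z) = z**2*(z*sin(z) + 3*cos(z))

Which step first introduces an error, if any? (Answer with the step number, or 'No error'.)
Step 2

Step 2 is incorrect due to a sign flip.
The step shows: z**3*sin(z) + 3*z**2*cos(z)
The correct value should be: -z**3*sin(z) + 3*z**2*cos(z)

Explanation: The sign of one term was flipped: the term -z**3*sin(z) was incorrectly written as z**3*sin(z)
The later steps are derived from this incorrect expression, so the error originates in Step 2.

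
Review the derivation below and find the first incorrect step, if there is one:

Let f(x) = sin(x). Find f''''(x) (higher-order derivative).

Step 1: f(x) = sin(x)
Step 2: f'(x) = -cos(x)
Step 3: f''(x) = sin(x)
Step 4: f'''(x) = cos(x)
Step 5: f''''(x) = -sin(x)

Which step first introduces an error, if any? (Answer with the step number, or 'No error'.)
Step 2

Step 2 is incorrect due to a sign flip.
The step shows: -cos(x)
The correct value should be: cos(x)

Explanation: The sign of the whole expression was flipped: the term cos(x) was incorrectly written as -cos(x)
The later steps are derived from this incorrect expression, so the error originates in Step 2.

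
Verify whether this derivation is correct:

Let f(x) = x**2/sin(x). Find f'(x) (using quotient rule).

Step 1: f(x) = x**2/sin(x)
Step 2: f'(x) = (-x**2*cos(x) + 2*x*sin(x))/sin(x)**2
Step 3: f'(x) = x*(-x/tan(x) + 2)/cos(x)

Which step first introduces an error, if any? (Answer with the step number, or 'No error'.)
Step 3

Step 3 is incorrect due to a wrong trig function.
The step shows: x*(-x/tan(x) + 2)/cos(x)
The correct value should be: x*(-x/tan(x) + 2)/sin(x)

Explanation: sin(x) was incorrectly written as cos(x): the term x*(-x/tan(x) + 2)/sin(x) was incorrectly written as x*(-x/tan(x) + 2)/cos(x)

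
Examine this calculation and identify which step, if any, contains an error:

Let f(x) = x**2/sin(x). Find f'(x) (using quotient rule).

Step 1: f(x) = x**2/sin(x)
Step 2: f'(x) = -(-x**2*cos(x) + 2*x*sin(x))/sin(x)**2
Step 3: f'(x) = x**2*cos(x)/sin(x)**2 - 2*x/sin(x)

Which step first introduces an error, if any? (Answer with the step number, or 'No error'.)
Step 2

Step 2 is incorrect due to a sign flip.
The step shows: -(-x**2*cos(x) + 2*x*sin(x))/sin(x)**2
The correct value should be: (-x**2*cos(x) + 2*x*sin(x))/sin(x)**2

Explanation: The sign of the whole expression was flipped: the term (-x**2*cos(x) + 2*x*sin(x))/sin(x)**2 was incorrectly written as -(-x**2*cos(x) + 2*x*sin(x))/sin(x)**2
The later steps are derived from this incorrect expression, so the error originates in Step 2.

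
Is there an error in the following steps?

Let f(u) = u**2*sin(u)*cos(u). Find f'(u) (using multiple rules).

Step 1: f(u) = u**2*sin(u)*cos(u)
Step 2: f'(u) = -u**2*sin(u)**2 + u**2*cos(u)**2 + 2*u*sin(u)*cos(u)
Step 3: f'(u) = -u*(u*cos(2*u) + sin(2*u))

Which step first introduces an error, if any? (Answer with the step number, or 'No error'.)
Step 3

Step 3 is incorrect due to a sign flip.
The step shows: -u*(u*cos(2*u) + sin(2*u))
The correct value should be: u*(u*cos(2*u) + sin(2*u))

Explanation: The sign of the whole expression was flipped: the term u*(u*cos(2*u) + sin(2*u)) was incorrectly written as -u*(u*cos(2*u) + sin(2*u))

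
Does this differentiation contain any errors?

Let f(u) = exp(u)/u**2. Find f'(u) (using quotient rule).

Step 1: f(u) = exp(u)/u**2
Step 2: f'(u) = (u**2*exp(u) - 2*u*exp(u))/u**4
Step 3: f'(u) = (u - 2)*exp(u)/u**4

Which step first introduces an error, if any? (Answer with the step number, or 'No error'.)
Step 3

Step 3 is incorrect due to a wrong exponent.
The step shows: (u - 2)*exp(u)/u**4
The correct value should be: (u - 2)*exp(u)/u**3

Explanation: The exponent -3 on u was incorrectly written as -4: the term (u - 2)*exp(u)/u**3 was incorrectly written as (u - 2)*exp(u)/u**4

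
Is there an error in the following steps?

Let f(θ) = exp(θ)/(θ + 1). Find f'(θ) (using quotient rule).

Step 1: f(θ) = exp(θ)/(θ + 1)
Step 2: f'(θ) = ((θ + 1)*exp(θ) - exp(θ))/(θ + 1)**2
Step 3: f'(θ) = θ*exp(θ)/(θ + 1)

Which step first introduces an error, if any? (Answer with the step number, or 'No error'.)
Step 3

Step 3 is incorrect due to a wrong exponent.
The step shows: θ*exp(θ)/(θ + 1)
The correct value should be: θ*exp(θ)/(θ + 1)**2

Explanation: The exponent -2 on θ + 1 was incorrectly written as -1: the term θ*exp(θ)/(θ + 1)**2 was incorrectly written as θ*exp(θ)/(θ + 1)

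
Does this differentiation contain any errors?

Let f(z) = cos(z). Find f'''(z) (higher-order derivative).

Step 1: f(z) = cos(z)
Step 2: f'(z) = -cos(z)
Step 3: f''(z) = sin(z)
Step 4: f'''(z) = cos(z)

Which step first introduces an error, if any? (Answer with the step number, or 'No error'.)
Step 2

Step 2 is incorrect due to a wrong trig function.
The step shows: -cos(z)
The correct value should be: -sin(z)

Explanation: sin(z) was incorrectly written as cos(z): the term -sin(z) was incorrectly written as -cos(z)
The later steps are derived from this incorrect expression, so the error originates in Step 2.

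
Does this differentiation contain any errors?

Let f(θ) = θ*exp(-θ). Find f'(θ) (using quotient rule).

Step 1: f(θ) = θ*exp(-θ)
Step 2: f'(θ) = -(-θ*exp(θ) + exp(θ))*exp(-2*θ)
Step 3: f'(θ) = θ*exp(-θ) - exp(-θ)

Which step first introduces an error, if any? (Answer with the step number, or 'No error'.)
Step 2

Step 2 is incorrect due to a sign flip.
The step shows: -(-θ*exp(θ) + exp(θ))*exp(-2*θ)
The correct value should be: (-θ*exp(θ) + exp(θ))*exp(-2*θ)

Explanation: The sign of the whole expression was flipped: the term (-θ*exp(θ) + exp(θ))*exp(-2*θ) was incorrectly written as -(-θ*exp(θ) + exp(θ))*exp(-2*θ)
The later steps are derived from this incorrect expression, so the error originates in Step 2.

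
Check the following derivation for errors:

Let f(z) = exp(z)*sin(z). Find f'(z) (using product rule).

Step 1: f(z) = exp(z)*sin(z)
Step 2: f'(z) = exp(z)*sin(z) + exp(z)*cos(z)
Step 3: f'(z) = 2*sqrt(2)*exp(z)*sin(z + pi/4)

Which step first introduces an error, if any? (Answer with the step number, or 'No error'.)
Step 3

Step 3 is incorrect due to a wrong exponent.
The step shows: 2*sqrt(2)*exp(z)*sin(z + pi/4)
The correct value should be: sqrt(2)*exp(z)*sin(z + pi/4)

Explanation: The exponent 1/2 on 2 was incorrectly written as 3/2: the term sqrt(2)*exp(z)*sin(z + pi/4) was incorrectly written as 2*sqrt(2)*exp(z)*sin(z + pi/4)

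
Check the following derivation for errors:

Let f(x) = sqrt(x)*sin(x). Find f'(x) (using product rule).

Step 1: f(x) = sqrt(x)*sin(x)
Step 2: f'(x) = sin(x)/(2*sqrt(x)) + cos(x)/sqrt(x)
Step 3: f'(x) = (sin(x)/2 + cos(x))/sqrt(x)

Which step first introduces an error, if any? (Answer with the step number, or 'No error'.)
Step 2

Step 2 is incorrect due to a wrong exponent.
The step shows: sin(x)/(2*sqrt(x)) + cos(x)/sqrt(x)
The correct value should be: sqrt(x)*cos(x) + sin(x)/(2*sqrt(x))

Explanation: The exponent 1/2 on x was incorrectly written as -1/2: the term sqrt(x)*cos(x) was incorrectly written as cos(x)/sqrt(x)
The later steps are derived from this incorrect expression, so the error originates in Step 2.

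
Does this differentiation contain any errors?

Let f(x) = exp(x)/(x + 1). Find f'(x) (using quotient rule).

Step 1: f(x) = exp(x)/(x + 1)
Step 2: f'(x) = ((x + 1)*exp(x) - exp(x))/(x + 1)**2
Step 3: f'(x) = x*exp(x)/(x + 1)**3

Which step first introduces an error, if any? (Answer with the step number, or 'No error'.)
Step 3

Step 3 is incorrect due to a wrong exponent.
The step shows: x*exp(x)/(x + 1)**3
The correct value should be: x*exp(x)/(x + 1)**2

Explanation: The exponent -2 on x + 1 was incorrectly written as -3: the term x*exp(x)/(x + 1)**2 was incorrectly written as x*exp(x)/(x + 1)**3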